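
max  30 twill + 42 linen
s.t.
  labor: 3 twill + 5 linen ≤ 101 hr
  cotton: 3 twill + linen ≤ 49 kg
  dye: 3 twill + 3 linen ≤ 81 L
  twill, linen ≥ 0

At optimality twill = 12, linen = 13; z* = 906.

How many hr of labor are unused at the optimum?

0

labor used = 3·12 + 5·13 = 101; slack = 101 − 101 = 0.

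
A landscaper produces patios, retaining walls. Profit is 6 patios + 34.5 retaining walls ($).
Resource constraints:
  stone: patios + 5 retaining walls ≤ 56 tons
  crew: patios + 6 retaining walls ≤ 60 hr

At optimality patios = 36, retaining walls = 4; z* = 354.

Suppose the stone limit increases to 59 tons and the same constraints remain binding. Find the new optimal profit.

At the optimum: stone uses 56 of 56 (binding); crew uses 60 of 60 (binding).
From A_Bᵀ y = c: 1·y_stone + 1·y_crew = 6; 5·y_stone + 6·y_crew = 34.5.
→ y_stone = 1.5 and y_crew = 4.5.
Δz = y_stone·Δb = 1.5 × (3) = 4.5, so new z* = 354 + 4.5 = 358.5.

358.5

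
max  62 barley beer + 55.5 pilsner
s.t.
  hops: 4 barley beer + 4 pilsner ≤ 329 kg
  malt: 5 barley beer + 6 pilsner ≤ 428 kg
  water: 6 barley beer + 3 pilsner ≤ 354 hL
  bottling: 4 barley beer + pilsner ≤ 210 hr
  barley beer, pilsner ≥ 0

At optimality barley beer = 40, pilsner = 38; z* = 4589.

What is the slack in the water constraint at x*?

0

water used = 6·40 + 3·38 = 354; slack = 354 − 354 = 0.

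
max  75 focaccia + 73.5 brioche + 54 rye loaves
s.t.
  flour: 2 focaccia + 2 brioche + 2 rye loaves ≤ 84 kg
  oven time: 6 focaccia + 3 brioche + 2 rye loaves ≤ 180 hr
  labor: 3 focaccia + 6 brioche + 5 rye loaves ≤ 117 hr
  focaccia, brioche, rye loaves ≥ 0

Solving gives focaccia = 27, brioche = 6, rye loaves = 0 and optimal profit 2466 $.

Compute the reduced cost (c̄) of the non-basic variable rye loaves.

Binding: oven time and labor. Non-binding: flour (18 unused).
Since flour is not tight, its dual is 0.
Dual feasibility on the basic columns requires 6·y_oven time + 3·y_labor = 75, 3·y_oven time + 6·y_labor = 73.5.
This yields shadow prices y_oven time = 8.5, y_labor = 8.
Reduced cost of rye loaves: c₃ − yᵀa₃ = 54 − (8.5·2 + 8·5) = 54 − 57 = -3.

-3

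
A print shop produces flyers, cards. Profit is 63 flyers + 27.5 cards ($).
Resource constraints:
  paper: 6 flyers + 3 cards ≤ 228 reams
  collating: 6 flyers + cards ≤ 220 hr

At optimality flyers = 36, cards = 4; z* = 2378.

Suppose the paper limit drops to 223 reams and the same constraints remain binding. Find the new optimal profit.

Both paper and collating are binding at x*.
Dual feasibility on the basic columns requires 6·y_paper + 6·y_collating = 63, 3·y_paper + 1·y_collating = 27.5.
This yields shadow prices y_paper = 8.5, y_collating = 2.
Δz = y_paper·Δb = 8.5 × (-5) = -42.5, so new z* = 2378 − 42.5 = 2335.5.

2335.5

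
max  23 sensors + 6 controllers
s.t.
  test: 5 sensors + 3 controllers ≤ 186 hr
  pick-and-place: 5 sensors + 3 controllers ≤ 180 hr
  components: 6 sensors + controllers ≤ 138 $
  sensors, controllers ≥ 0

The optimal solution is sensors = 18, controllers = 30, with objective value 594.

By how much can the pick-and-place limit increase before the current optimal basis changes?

6

Binding constraints: pick-and-place, components. The basis is B = [[5,3],[6,1]] with det -13.
Per unit increase in pick-and-place, x* moves by d = (-0.0769, 0.4615).
The basis stays optimal until test becomes binding; allowable increase = 6 hr.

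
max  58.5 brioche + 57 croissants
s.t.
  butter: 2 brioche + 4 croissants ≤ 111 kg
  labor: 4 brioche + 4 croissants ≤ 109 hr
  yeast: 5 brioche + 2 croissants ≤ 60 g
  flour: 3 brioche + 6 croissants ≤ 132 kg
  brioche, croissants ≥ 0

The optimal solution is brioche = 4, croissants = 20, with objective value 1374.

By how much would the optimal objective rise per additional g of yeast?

Binding: yeast and flour. Non-binding: butter (23 unused), labor (13 unused).
Since butter, labor are not tight, their duals are 0.
Dual feasibility on the basic columns requires 5·y_yeast + 3·y_flour = 58.5, 2·y_yeast + 6·y_flour = 57.
This yields shadow prices y_yeast = 7.5, y_flour = 7.
Shadow price of yeast = 7.5.

7.5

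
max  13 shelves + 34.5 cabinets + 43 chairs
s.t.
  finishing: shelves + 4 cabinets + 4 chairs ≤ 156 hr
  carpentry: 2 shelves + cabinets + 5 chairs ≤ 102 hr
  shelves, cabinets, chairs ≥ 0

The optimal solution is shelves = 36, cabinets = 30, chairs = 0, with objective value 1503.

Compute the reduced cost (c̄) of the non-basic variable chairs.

-1.5

Check each constraint at x*: finishing 156/156 (tight); carpentry 102/102 (tight).
Dual feasibility on the basic columns requires 1·y_finishing + 2·y_carpentry = 13, 4·y_finishing + 1·y_carpentry = 34.5.
Solving: y_finishing = 8, y_carpentry = 2.5.
Reduced cost of chairs: c₃ − yᵀa₃ = 43 − (8·4 + 2.5·5) = 43 − 44.5 = -1.5.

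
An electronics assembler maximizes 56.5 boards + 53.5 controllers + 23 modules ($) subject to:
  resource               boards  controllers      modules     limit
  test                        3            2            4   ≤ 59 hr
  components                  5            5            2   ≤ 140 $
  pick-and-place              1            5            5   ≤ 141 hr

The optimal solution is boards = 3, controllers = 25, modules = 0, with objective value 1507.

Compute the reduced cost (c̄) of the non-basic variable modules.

At the optimum: test uses 59 of 59 (binding); components uses 140 of 140 (binding); pick-and-place uses 128 of 141 (slack = 13).
Since pick-and-place is not tight, its dual is 0.
Dual feasibility on the basic columns requires 3·y_test + 5·y_components = 56.5, 2·y_test + 5·y_components = 53.5.
This yields shadow prices y_test = 3, y_components = 9.5.
Reduced cost of modules: c₃ − yᵀa₃ = 23 − (3·4 + 9.5·2) = 23 − 31 = -8.

-8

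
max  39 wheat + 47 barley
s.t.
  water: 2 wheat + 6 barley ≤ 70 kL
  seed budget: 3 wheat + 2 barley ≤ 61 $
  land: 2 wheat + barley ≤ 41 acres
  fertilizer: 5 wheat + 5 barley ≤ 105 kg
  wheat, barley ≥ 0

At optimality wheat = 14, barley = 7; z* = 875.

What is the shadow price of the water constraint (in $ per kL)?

Binding: water and fertilizer. Non-binding: seed budget (5 unused), land (6 unused).
Slack constraints have shadow price 0 (complementary slackness).
The binding rows give the dual system: 2·y_water + 5·y_fertilizer = 39 and 6·y_water + 5·y_fertilizer = 47.
→ y_water = 2 and y_fertilizer = 7.
Shadow price of water = 2.

2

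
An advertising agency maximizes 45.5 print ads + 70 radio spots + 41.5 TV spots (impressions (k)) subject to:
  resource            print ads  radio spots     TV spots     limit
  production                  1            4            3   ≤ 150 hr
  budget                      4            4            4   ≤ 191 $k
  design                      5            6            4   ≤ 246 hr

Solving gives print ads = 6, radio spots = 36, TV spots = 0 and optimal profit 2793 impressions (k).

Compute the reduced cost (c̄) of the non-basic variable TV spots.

At the optimum: production uses 150 of 150 (binding); budget uses 168 of 191 (slack = 23); design uses 246 of 246 (binding).
Slack constraints have shadow price 0 (complementary slackness).
The binding rows give the dual system: 1·y_production + 5·y_design = 45.5 and 4·y_production + 6·y_design = 70.
Solving: y_production = 5.5, y_design = 8.
Reduced cost of TV spots: c₃ − yᵀa₃ = 41.5 − (5.5·3 + 8·4) = 41.5 − 48.5 = -7.

-7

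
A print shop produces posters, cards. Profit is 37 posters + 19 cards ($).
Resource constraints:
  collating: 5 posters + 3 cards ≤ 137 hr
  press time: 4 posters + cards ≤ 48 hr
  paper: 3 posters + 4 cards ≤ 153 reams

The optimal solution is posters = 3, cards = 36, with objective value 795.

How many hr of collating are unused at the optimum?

collating used = 5·3 + 3·36 = 123; slack = 137 − 123 = 14.

14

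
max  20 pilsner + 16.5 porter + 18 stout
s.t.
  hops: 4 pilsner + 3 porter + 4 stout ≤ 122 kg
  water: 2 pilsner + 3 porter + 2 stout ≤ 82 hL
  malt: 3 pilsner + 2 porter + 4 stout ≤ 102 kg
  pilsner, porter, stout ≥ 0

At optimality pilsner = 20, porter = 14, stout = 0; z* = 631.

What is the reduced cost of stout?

-2

Check each constraint at x*: hops 122/122 (tight); water 82/82 (tight); malt 88/102 (slack 14).
Slack constraints have shadow price 0 (complementary slackness).
Dual feasibility on the basic columns requires 4·y_hops + 2·y_water = 20, 3·y_hops + 3·y_water = 16.5.
→ y_hops = 4.5 and y_water = 1.
Reduced cost of stout: c₃ − yᵀa₃ = 18 − (4.5·4 + 1·2) = 18 − 20 = -2.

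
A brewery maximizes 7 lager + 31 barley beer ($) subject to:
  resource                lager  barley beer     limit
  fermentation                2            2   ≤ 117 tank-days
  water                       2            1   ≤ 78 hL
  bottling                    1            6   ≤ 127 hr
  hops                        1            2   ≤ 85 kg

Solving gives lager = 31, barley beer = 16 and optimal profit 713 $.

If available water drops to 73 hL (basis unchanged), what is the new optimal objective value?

At the optimum: fermentation uses 94 of 117 (slack = 23); water uses 78 of 78 (binding); bottling uses 127 of 127 (binding); hops uses 63 of 85 (slack = 22).
Since fermentation, hops are not tight, their duals are 0.
Dual feasibility on the basic columns requires 2·y_water + 1·y_bottling = 7, 1·y_water + 6·y_bottling = 31.
Solving: y_water = 1, y_bottling = 5.
Δz = y_water·Δb = 1 × (-5) = -5, so new z* = 713 − 5 = 708.

708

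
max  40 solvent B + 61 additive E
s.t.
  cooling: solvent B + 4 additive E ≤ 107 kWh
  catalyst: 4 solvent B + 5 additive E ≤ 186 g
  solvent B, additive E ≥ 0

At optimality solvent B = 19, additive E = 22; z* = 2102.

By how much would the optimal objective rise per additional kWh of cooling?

4

At the optimum: cooling uses 107 of 107 (binding); catalyst uses 186 of 186 (binding).
Dual feasibility on the basic columns requires 1·y_cooling + 4·y_catalyst = 40, 4·y_cooling + 5·y_catalyst = 61.
Solving: y_cooling = 4, y_catalyst = 9.
Shadow price of cooling = 4.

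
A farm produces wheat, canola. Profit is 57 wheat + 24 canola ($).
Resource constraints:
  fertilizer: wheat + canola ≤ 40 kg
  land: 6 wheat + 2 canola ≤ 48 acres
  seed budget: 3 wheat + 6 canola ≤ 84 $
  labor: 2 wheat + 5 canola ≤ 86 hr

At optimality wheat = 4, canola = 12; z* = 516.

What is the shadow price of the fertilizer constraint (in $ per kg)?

Check each constraint at x*: fertilizer 16/40 (slack 24); land 48/48 (tight); seed budget 84/84 (tight); labor 68/86 (slack 18).
By complementary slackness, y = 0 for the non-binding constraints.
The binding rows give the dual system: 6·y_land + 3·y_seed budget = 57 and 2·y_land + 6·y_seed budget = 24.
→ y_land = 9 and y_seed budget = 1.
Shadow price of fertilizer = 0.

0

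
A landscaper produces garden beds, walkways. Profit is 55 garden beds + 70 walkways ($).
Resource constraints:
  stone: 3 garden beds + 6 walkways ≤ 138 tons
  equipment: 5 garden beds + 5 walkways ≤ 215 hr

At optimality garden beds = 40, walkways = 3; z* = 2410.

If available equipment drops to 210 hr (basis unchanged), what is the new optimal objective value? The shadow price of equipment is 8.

Δb = -5, so new z* = 2410 + (8)·(-5) = 2410 − 40 = 2370.

2370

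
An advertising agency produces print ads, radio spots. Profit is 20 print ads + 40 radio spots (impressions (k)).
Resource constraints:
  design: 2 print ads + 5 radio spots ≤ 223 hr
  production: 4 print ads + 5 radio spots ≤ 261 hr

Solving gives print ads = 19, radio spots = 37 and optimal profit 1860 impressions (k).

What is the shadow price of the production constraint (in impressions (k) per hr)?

At the optimum: design uses 223 of 223 (binding); production uses 261 of 261 (binding).
The binding rows give the dual system: 2·y_design + 4·y_production = 20 and 5·y_design + 5·y_production = 40.
This yields shadow prices y_design = 6, y_production = 2.
Shadow price of production = 2.

2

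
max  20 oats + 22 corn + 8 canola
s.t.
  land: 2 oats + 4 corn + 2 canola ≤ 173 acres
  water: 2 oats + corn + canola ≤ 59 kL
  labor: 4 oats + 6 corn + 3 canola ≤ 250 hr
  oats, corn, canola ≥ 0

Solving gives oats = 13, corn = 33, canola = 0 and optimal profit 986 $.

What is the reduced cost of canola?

Check each constraint at x*: land 158/173 (slack 15); water 59/59 (tight); labor 250/250 (tight).
Since land is not tight, its dual is 0.
The binding rows give the dual system: 2·y_water + 4·y_labor = 20 and 1·y_water + 6·y_labor = 22.
→ y_water = 4 and y_labor = 3.
Reduced cost of canola: c₃ − yᵀa₃ = 8 − (4·1 + 3·3) = 8 − 13 = -5.

-5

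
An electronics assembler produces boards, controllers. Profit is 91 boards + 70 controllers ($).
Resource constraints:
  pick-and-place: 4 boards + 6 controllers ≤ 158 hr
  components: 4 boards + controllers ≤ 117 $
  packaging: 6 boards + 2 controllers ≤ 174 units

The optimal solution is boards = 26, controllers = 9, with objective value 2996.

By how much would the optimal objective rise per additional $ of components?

0

Binding: pick-and-place and packaging. Non-binding: components (4 unused).
Since components is not tight, its dual is 0.
Dual feasibility on the basic columns requires 4·y_pick-and-place + 6·y_packaging = 91, 6·y_pick-and-place + 2·y_packaging = 70.
→ y_pick-and-place = 8.5 and y_packaging = 9.5.
Shadow price of components = 0.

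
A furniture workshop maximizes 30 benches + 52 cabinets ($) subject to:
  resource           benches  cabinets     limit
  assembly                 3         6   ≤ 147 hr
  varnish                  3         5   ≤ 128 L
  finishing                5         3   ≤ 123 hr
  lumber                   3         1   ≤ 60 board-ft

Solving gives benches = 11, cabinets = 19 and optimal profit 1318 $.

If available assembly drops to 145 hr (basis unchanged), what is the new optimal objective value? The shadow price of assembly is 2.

1314

Δb = -2, so new z* = 1318 + (2)·(-2) = 1318 − 4 = 1314.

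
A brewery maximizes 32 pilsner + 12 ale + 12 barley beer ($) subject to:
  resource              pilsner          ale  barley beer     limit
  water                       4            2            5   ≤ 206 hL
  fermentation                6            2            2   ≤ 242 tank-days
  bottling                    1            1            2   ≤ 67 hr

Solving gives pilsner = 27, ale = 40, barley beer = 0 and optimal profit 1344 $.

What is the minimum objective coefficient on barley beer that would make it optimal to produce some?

Check each constraint at x*: water 188/206 (slack 18); fermentation 242/242 (tight); bottling 67/67 (tight).
By complementary slackness, y = 0 for the non-binding constraint.
From A_Bᵀ y = c: 6·y_fermentation + 1·y_bottling = 32; 2·y_fermentation + 1·y_bottling = 12.
→ y_fermentation = 5 and y_bottling = 2.
barley beer enters the basis when its profit ≥ yᵀa₃ = 5·2 + 2·2 = 14.

14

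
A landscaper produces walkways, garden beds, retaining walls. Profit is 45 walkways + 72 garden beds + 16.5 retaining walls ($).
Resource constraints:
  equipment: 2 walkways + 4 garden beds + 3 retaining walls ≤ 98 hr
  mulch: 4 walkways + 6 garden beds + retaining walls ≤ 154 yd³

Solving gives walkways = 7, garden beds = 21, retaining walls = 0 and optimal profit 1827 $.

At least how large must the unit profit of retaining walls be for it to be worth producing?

Check each constraint at x*: equipment 98/98 (tight); mulch 154/154 (tight).
From A_Bᵀ y = c: 2·y_equipment + 4·y_mulch = 45; 4·y_equipment + 6·y_mulch = 72.
This yields shadow prices y_equipment = 4.5, y_mulch = 9.
retaining walls enters the basis when its profit ≥ yᵀa₃ = 4.5·3 + 9·1 = 22.5.

22.5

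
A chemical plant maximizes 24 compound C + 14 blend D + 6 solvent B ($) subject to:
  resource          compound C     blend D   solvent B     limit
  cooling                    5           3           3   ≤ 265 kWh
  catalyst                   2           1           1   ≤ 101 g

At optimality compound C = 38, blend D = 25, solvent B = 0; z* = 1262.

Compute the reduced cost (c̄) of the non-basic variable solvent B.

Check each constraint at x*: cooling 265/265 (tight); catalyst 101/101 (tight).
Dual feasibility on the basic columns requires 5·y_cooling + 2·y_catalyst = 24, 3·y_cooling + 1·y_catalyst = 14.
Solving: y_cooling = 4, y_catalyst = 2.
Reduced cost of solvent B: c₃ − yᵀa₃ = 6 − (4·3 + 2·1) = 6 − 14 = -8.

-8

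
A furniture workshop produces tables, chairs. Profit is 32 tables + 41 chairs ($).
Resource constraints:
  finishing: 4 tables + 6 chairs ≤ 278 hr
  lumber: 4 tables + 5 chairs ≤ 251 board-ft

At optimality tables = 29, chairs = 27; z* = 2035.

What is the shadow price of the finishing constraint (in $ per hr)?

1

At the optimum: finishing uses 278 of 278 (binding); lumber uses 251 of 251 (binding).
From A_Bᵀ y = c: 4·y_finishing + 4·y_lumber = 32; 6·y_finishing + 5·y_lumber = 41.
This yields shadow prices y_finishing = 1, y_lumber = 7.
Shadow price of finishing = 1.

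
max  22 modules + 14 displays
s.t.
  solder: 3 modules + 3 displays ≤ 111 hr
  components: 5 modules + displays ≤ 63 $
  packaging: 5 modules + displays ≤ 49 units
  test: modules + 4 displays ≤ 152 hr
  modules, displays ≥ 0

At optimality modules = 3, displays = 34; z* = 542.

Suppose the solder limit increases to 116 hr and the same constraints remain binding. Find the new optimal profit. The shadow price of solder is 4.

Δb = 5, so new z* = 542 + (4)·(5) = 542 + 20 = 562.

562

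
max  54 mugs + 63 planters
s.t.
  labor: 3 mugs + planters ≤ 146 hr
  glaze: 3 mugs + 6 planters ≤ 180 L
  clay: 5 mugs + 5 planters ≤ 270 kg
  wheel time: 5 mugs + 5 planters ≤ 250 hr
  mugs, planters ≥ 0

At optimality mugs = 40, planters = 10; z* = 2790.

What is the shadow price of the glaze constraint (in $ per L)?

Check each constraint at x*: labor 130/146 (slack 16); glaze 180/180 (tight); clay 250/270 (slack 20); wheel time 250/250 (tight).
Slack constraints have shadow price 0 (complementary slackness).
Dual feasibility on the basic columns requires 3·y_glaze + 5·y_wheel time = 54, 6·y_glaze + 5·y_wheel time = 63.
This yields shadow prices y_glaze = 3, y_wheel time = 9.
Shadow price of glaze = 3.

3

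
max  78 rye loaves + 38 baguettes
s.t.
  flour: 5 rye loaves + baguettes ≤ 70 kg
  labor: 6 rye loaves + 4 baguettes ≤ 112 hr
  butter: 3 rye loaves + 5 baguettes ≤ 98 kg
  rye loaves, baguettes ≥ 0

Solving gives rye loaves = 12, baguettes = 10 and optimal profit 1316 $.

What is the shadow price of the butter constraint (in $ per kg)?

0

Binding: flour and labor. Non-binding: butter (12 unused).
Since butter is not tight, its dual is 0.
Dual feasibility on the basic columns requires 5·y_flour + 6·y_labor = 78, 1·y_flour + 4·y_labor = 38.
→ y_flour = 6 and y_labor = 8.
Shadow price of butter = 0.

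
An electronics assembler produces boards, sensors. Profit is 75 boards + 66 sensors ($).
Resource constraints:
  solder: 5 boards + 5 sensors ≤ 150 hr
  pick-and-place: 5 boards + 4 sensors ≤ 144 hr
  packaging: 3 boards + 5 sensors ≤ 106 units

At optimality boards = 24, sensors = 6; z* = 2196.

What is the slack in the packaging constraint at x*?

4

packaging used = 3·24 + 5·6 = 102; slack = 106 − 102 = 4.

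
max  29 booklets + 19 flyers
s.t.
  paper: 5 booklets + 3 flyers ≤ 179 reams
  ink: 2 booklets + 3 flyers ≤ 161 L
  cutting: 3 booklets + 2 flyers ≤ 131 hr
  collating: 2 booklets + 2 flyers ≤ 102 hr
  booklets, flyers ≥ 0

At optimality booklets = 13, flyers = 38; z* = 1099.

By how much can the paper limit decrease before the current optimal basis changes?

Binding constraints: paper, collating. The basis is B = [[5,3],[2,2]] with det 4.
Per unit decrease in paper, x* moves by d = (-0.5, 0.5).
The basis stays optimal until booklets reaches 0; allowable decrease = 26 reams.

26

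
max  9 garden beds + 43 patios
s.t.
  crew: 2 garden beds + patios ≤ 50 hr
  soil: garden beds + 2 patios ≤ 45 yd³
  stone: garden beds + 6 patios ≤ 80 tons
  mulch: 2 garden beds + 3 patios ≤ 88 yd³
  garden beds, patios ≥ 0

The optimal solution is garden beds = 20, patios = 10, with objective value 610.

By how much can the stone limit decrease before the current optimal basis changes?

Binding constraints: crew, stone. The basis is B = [[2,1],[1,6]] with det 11.
Per unit decrease in stone, x* moves by d = (0.0909, -0.1818).
The basis stays optimal until patios reaches 0; allowable decrease = 55 tons.

55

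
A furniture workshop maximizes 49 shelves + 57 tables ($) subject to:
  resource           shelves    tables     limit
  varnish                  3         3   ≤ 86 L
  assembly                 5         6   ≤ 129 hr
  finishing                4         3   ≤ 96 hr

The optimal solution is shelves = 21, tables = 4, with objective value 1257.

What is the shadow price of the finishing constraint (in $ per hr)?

1

Check each constraint at x*: varnish 75/86 (slack 11); assembly 129/129 (tight); finishing 96/96 (tight).
Slack constraints have shadow price 0 (complementary slackness).
Dual feasibility on the basic columns requires 5·y_assembly + 4·y_finishing = 49, 6·y_assembly + 3·y_finishing = 57.
This yields shadow prices y_assembly = 9, y_finishing = 1.
Shadow price of finishing = 1.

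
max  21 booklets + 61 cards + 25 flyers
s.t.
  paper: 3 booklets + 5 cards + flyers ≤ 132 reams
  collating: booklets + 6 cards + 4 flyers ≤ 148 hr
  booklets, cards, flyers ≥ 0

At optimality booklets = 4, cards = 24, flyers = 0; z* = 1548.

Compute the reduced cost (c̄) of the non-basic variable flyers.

Both paper and collating are binding at x*.
Dual feasibility on the basic columns requires 3·y_paper + 1·y_collating = 21, 5·y_paper + 6·y_collating = 61.
Solving: y_paper = 5, y_collating = 6.
Reduced cost of flyers: c₃ − yᵀa₃ = 25 − (5·1 + 6·4) = 25 − 29 = -4.

-4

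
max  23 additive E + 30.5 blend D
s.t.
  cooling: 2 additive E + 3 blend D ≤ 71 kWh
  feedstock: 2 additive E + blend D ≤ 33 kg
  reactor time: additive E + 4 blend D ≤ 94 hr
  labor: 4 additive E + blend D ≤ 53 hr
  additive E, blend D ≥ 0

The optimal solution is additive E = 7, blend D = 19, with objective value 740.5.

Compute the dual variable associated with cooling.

9.5

Binding: cooling and feedstock. Non-binding: reactor time (11 unused), labor (6 unused).
Since reactor time, labor are not tight, their duals are 0.
From A_Bᵀ y = c: 2·y_cooling + 2·y_feedstock = 23; 3·y_cooling + 1·y_feedstock = 30.5.
→ y_cooling = 9.5 and y_feedstock = 2.
Shadow price of cooling = 9.5.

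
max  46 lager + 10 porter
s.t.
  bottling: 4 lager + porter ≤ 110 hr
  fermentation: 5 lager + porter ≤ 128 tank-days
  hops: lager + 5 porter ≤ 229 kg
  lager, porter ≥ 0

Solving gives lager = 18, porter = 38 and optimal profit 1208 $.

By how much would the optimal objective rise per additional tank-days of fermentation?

6

Binding: bottling and fermentation. Non-binding: hops (21 unused).
By complementary slackness, y = 0 for the non-binding constraint.
Dual feasibility on the basic columns requires 4·y_bottling + 5·y_fermentation = 46, 1·y_bottling + 1·y_fermentation = 10.
This yields shadow prices y_bottling = 4, y_fermentation = 6.
Shadow price of fermentation = 6.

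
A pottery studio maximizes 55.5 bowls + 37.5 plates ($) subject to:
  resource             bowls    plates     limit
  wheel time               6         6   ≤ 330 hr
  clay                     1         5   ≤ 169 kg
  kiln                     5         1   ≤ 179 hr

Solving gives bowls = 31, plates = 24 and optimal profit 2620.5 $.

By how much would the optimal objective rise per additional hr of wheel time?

Binding: wheel time and kiln. Non-binding: clay (18 unused).
Since clay is not tight, its dual is 0.
The binding rows give the dual system: 6·y_wheel time + 5·y_kiln = 55.5 and 6·y_wheel time + 1·y_kiln = 37.5.
→ y_wheel time = 5.5 and y_kiln = 4.5.
Shadow price of wheel time = 5.5.

5.5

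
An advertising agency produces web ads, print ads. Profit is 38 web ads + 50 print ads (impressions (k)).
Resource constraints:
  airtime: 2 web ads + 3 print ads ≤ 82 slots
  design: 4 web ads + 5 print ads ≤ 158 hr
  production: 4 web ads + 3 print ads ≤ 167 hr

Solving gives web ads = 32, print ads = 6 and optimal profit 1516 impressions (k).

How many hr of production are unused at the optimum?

21

production used = 4·32 + 3·6 = 146; slack = 167 − 146 = 21.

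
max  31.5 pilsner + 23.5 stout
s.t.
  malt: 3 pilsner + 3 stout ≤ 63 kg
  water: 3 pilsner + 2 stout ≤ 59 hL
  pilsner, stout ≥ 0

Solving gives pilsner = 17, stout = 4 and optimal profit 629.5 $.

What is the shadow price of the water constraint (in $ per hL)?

Check each constraint at x*: malt 63/63 (tight); water 59/59 (tight).
The binding rows give the dual system: 3·y_malt + 3·y_water = 31.5 and 3·y_malt + 2·y_water = 23.5.
→ y_malt = 2.5 and y_water = 8.
Shadow price of water = 8.

8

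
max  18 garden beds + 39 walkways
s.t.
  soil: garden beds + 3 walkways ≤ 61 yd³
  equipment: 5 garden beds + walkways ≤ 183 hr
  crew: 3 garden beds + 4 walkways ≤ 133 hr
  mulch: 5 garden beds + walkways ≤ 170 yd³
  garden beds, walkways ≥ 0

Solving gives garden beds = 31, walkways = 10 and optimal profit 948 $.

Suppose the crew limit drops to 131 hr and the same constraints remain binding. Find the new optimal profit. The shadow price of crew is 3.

942

Δb = -2, so new z* = 948 + (3)·(-2) = 948 − 6 = 942.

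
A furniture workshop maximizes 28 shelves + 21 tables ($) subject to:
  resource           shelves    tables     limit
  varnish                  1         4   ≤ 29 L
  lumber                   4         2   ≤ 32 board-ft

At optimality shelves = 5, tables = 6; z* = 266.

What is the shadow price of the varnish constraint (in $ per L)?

2

Check each constraint at x*: varnish 29/29 (tight); lumber 32/32 (tight).
From A_Bᵀ y = c: 1·y_varnish + 4·y_lumber = 28; 4·y_varnish + 2·y_lumber = 21.
This yields shadow prices y_varnish = 2, y_lumber = 6.5.
Shadow price of varnish = 2.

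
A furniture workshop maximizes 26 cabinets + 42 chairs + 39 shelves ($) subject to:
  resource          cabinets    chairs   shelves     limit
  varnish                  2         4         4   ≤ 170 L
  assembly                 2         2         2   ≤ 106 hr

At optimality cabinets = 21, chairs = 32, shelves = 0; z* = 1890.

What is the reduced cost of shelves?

At the optimum: varnish uses 170 of 170 (binding); assembly uses 106 of 106 (binding).
From A_Bᵀ y = c: 2·y_varnish + 2·y_assembly = 26; 4·y_varnish + 2·y_assembly = 42.
Solving: y_varnish = 8, y_assembly = 5.
Reduced cost of shelves: c₃ − yᵀa₃ = 39 − (8·4 + 5·2) = 39 − 42 = -3.

-3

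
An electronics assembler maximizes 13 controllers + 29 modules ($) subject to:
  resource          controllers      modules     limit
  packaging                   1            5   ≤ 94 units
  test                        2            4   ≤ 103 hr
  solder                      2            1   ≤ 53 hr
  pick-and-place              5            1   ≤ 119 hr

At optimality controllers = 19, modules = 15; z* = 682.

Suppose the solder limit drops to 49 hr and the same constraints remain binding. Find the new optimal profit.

Check each constraint at x*: packaging 94/94 (tight); test 98/103 (slack 5); solder 53/53 (tight); pick-and-place 110/119 (slack 9).
Slack constraints have shadow price 0 (complementary slackness).
From A_Bᵀ y = c: 1·y_packaging + 2·y_solder = 13; 5·y_packaging + 1·y_solder = 29.
Solving: y_packaging = 5, y_solder = 4.
Δz = y_solder·Δb = 4 × (-4) = -16, so new z* = 682 − 16 = 666.

666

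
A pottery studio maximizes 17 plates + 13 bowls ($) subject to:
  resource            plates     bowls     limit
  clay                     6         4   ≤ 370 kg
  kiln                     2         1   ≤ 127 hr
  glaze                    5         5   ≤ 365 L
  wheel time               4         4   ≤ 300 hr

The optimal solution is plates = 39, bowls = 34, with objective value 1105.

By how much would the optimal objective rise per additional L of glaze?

1

At the optimum: clay uses 370 of 370 (binding); kiln uses 112 of 127 (slack = 15); glaze uses 365 of 365 (binding); wheel time uses 292 of 300 (slack = 8).
By complementary slackness, y = 0 for the non-binding constraints.
Dual feasibility on the basic columns requires 6·y_clay + 5·y_glaze = 17, 4·y_clay + 5·y_glaze = 13.
This yields shadow prices y_clay = 2, y_glaze = 1.
Shadow price of glaze = 1.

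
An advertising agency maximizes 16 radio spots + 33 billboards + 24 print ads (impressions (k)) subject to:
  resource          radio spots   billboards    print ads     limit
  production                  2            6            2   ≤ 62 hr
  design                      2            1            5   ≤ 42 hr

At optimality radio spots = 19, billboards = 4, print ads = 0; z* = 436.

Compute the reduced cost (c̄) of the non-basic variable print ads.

Both production and design are binding at x*.
Dual feasibility on the basic columns requires 2·y_production + 2·y_design = 16, 6·y_production + 1·y_design = 33.
This yields shadow prices y_production = 5, y_design = 3.
Reduced cost of print ads: c₃ − yᵀa₃ = 24 − (5·2 + 3·5) = 24 − 25 = -1.

-1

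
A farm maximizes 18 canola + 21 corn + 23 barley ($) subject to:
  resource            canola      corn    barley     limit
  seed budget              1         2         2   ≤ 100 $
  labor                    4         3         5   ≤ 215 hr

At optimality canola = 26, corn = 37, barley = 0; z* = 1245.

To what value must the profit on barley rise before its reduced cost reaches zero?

Both seed budget and labor are binding at x*.
From A_Bᵀ y = c: 1·y_seed budget + 4·y_labor = 18; 2·y_seed budget + 3·y_labor = 21.
→ y_seed budget = 6 and y_labor = 3.
barley enters the basis when its profit ≥ yᵀa₃ = 6·2 + 3·5 = 27.

27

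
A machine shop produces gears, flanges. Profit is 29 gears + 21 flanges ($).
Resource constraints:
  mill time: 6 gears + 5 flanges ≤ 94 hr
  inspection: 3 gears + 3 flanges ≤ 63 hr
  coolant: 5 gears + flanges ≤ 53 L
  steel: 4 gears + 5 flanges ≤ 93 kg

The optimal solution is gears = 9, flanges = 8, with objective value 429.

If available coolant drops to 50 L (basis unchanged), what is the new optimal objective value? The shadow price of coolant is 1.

426

Δb = -3, so new z* = 429 + (1)·(-3) = 429 − 3 = 426.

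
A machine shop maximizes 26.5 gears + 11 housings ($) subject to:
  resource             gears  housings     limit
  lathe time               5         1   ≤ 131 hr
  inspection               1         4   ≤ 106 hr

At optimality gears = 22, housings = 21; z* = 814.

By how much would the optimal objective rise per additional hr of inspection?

1.5

Both lathe time and inspection are binding at x*.
From A_Bᵀ y = c: 5·y_lathe time + 1·y_inspection = 26.5; 1·y_lathe time + 4·y_inspection = 11.
→ y_lathe time = 5 and y_inspection = 1.5.
Shadow price of inspection = 1.5.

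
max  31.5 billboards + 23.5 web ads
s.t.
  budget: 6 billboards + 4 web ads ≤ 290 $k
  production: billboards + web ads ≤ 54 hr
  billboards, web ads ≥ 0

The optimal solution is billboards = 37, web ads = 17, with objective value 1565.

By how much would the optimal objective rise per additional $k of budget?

Check each constraint at x*: budget 290/290 (tight); production 54/54 (tight).
Dual feasibility on the basic columns requires 6·y_budget + 1·y_production = 31.5, 4·y_budget + 1·y_production = 23.5.
This yields shadow prices y_budget = 4, y_production = 7.5.
Shadow price of budget = 4.

4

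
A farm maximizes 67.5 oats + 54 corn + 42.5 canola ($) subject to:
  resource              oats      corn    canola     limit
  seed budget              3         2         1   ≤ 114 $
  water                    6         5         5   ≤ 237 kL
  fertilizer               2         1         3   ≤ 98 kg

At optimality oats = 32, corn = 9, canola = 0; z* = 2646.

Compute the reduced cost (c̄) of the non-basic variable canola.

At the optimum: seed budget uses 114 of 114 (binding); water uses 237 of 237 (binding); fertilizer uses 73 of 98 (slack = 25).
Since fertilizer is not tight, its dual is 0.
The binding rows give the dual system: 3·y_seed budget + 6·y_water = 67.5 and 2·y_seed budget + 5·y_water = 54.
Solving: y_seed budget = 4.5, y_water = 9.
Reduced cost of canola: c₃ − yᵀa₃ = 42.5 − (4.5·1 + 9·5) = 42.5 − 49.5 = -7.

-7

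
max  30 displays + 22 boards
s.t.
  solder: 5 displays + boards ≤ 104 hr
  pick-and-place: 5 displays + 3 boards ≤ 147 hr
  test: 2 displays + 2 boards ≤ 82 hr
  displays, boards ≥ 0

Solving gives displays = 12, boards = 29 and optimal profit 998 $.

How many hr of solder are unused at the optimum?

15

solder used = 5·12 + 1·29 = 89; slack = 104 − 89 = 15.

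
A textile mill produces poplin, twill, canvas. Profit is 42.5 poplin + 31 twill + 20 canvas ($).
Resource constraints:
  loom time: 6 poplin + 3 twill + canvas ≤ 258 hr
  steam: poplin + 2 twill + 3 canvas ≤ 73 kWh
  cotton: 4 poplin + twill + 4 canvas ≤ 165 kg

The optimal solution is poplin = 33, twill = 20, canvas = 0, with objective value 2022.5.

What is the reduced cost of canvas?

-5.5

Binding: loom time and steam. Non-binding: cotton (13 unused).
Slack constraints have shadow price 0 (complementary slackness).
Dual feasibility on the basic columns requires 6·y_loom time + 1·y_steam = 42.5, 3·y_loom time + 2·y_steam = 31.
Solving: y_loom time = 6, y_steam = 6.5.
Reduced cost of canvas: c₃ − yᵀa₃ = 20 − (6·1 + 6.5·3) = 20 − 25.5 = -5.5.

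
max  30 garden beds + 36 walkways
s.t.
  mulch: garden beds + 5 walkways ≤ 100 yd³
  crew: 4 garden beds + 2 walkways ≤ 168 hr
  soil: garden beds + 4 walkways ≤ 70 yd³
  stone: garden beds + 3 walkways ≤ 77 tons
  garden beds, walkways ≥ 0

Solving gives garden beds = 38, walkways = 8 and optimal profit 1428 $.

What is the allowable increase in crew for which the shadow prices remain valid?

Binding constraints: crew, soil. The basis is B = [[4,2],[1,4]] with det 14.
Per unit increase in crew, x* moves by d = (0.2857, -0.0714).
The basis stays optimal until walkways reaches 0; allowable increase = 112 hr.

112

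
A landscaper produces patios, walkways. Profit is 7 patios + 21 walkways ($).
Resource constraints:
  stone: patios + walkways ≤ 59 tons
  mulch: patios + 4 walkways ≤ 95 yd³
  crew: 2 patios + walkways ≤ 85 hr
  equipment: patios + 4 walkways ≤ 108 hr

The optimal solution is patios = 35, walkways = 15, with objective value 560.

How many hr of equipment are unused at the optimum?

equipment used = 1·35 + 4·15 = 95; slack = 108 − 95 = 13.

13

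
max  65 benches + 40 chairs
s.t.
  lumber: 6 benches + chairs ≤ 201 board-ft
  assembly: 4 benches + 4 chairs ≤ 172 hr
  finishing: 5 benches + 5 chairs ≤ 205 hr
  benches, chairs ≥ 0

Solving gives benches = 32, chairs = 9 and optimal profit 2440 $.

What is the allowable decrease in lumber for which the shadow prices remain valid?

160

Binding constraints: lumber, finishing. The basis is B = [[6,1],[5,5]] with det 25.
Per unit decrease in lumber, x* moves by d = (-0.2, 0.2).
The basis stays optimal until benches reaches 0; allowable decrease = 160 board-ft.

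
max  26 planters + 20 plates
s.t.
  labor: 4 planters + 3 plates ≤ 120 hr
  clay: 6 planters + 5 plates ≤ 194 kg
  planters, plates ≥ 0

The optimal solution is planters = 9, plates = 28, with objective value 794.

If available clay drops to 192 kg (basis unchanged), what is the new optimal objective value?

792

Check each constraint at x*: labor 120/120 (tight); clay 194/194 (tight).
The binding rows give the dual system: 4·y_labor + 6·y_clay = 26 and 3·y_labor + 5·y_clay = 20.
This yields shadow prices y_labor = 5, y_clay = 1.
Δz = y_clay·Δb = 1 × (-2) = -2, so new z* = 794 − 2 = 792.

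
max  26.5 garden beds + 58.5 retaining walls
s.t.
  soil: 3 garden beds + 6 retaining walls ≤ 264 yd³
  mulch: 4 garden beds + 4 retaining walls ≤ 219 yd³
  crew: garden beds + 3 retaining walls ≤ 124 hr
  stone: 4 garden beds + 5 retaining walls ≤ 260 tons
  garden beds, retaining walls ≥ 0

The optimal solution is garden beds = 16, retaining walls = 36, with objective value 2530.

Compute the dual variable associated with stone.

At the optimum: soil uses 264 of 264 (binding); mulch uses 208 of 219 (slack = 11); crew uses 124 of 124 (binding); stone uses 244 of 260 (slack = 16).
Slack constraints have shadow price 0 (complementary slackness).
The binding rows give the dual system: 3·y_soil + 1·y_crew = 26.5 and 6·y_soil + 3·y_crew = 58.5.
→ y_soil = 7 and y_crew = 5.5.
Shadow price of stone = 0.

0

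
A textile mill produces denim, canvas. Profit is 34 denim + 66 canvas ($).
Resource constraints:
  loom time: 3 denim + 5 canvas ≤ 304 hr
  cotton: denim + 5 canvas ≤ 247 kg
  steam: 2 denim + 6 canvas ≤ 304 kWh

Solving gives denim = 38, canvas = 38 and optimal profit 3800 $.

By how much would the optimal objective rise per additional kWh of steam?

3.5

At the optimum: loom time uses 304 of 304 (binding); cotton uses 228 of 247 (slack = 19); steam uses 304 of 304 (binding).
By complementary slackness, y = 0 for the non-binding constraint.
From A_Bᵀ y = c: 3·y_loom time + 2·y_steam = 34; 5·y_loom time + 6·y_steam = 66.
→ y_loom time = 9 and y_steam = 3.5.
Shadow price of steam = 3.5.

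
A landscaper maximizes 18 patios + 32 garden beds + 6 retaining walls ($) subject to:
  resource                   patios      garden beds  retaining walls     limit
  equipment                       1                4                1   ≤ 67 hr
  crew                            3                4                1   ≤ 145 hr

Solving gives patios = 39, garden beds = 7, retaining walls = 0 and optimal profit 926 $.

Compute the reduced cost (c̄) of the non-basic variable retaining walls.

-2

Check each constraint at x*: equipment 67/67 (tight); crew 145/145 (tight).
Dual feasibility on the basic columns requires 1·y_equipment + 3·y_crew = 18, 4·y_equipment + 4·y_crew = 32.
→ y_equipment = 3 and y_crew = 5.
Reduced cost of retaining walls: c₃ − yᵀa₃ = 6 − (3·1 + 5·1) = 6 − 8 = -2.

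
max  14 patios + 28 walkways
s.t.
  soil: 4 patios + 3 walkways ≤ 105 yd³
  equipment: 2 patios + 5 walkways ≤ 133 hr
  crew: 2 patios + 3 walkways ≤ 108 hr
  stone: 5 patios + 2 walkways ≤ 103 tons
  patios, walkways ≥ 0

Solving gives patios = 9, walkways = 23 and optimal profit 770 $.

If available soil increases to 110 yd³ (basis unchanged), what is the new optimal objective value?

775

Binding: soil and equipment. Non-binding: crew (21 unused), stone (12 unused).
Slack constraints have shadow price 0 (complementary slackness).
The binding rows give the dual system: 4·y_soil + 2·y_equipment = 14 and 3·y_soil + 5·y_equipment = 28.
This yields shadow prices y_soil = 1, y_equipment = 5.
Δz = y_soil·Δb = 1 × (5) = 5, so new z* = 770 + 5 = 775.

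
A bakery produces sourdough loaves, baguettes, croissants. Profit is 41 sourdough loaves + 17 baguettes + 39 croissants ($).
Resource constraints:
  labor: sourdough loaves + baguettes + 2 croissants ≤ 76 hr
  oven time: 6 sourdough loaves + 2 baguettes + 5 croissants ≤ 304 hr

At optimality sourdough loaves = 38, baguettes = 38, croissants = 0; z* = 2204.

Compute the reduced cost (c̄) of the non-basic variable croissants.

-1

Both labor and oven time are binding at x*.
The binding rows give the dual system: 1·y_labor + 6·y_oven time = 41 and 1·y_labor + 2·y_oven time = 17.
This yields shadow prices y_labor = 5, y_oven time = 6.
Reduced cost of croissants: c₃ − yᵀa₃ = 39 − (5·2 + 6·5) = 39 − 40 = -1.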